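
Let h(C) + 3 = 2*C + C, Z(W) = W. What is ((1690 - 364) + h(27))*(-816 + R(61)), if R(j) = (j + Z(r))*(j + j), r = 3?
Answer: 9816768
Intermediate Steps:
R(j) = 2*j*(3 + j) (R(j) = (j + 3)*(j + j) = (3 + j)*(2*j) = 2*j*(3 + j))
h(C) = -3 + 3*C (h(C) = -3 + (2*C + C) = -3 + 3*C)
((1690 - 364) + h(27))*(-816 + R(61)) = ((1690 - 364) + (-3 + 3*27))*(-816 + 2*61*(3 + 61)) = (1326 + (-3 + 81))*(-816 + 2*61*64) = (1326 + 78)*(-816 + 7808) = 1404*6992 = 9816768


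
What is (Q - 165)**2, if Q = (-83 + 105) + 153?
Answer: 100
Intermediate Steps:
Q = 175 (Q = 22 + 153 = 175)
(Q - 165)**2 = (175 - 165)**2 = 10**2 = 100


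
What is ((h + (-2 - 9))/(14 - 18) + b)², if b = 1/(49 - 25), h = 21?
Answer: 3481/576 ≈ 6.0434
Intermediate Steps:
b = 1/24 ≈ 0.041667
((h + (-2 - 9))/(14 - 18) + b)² = ((21 + (-2 - 9))/(14 - 18) + 1/24)² = ((21 - 11)/(-4) + 1/24)² = (10*(-¼) + 1/24)² = (-5/2 + 1/24)² = (-59/24)² = 3481/576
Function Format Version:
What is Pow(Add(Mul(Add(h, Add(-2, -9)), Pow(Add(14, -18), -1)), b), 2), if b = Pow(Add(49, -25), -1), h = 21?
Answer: Rational(3481, 576) ≈ 6.0434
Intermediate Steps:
b = Rational(1, 24) (b = Pow(24, -1) = Rational(1, 24) ≈ 0.041667)
Pow(Add(Mul(Add(h, Add(-2, -9)), Pow(Add(14, -18), -1)), b), 2) = Pow(Add(Mul(Add(21, Add(-2, -9)), Pow(Add(14, -18), -1)), Rational(1, 24)), 2) = Pow(Add(Mul(Add(21, -11), Pow(-4, -1)), Rational(1, 24)), 2) = Pow(Add(Mul(10, Rational(-1, 4)), Rational(1, 24)), 2) = Pow(Add(Rational(-5, 2), Rational(1, 24)), 2) = Pow(Rational(-59, 24), 2) = Rational(3481, 576)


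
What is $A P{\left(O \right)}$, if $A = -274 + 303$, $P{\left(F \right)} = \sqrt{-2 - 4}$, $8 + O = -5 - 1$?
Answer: $29 i \sqrt{6} \approx 71.035 i$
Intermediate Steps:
$O = -14$ ($O = -8 - 6 = -14$)
$P{\left(F \right)} = i \sqrt{6}$ ($P{\left(F \right)} = \sqrt{-6} = i \sqrt{6}$)
$A = 29$
$A P{\left(O \right)} = 29 i \sqrt{6}$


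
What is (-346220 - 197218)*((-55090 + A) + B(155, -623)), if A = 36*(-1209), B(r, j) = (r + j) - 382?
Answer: 54052517232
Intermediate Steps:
B(r, j) = -382 + j + r (B(r, j) = (j + r) - 382 = -382 + j + r)
A = -43524
(-346220 - 197218)*((-55090 + A) + B(155, -623)) = (-346220 - 197218)*((-55090 - 43524) + (-382 - 623 + 155)) = -543438*(-98614 - 850) = -543438*(-99464) = 54052517232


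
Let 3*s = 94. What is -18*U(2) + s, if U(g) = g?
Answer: -14/3 ≈ -4.6667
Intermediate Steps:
s = 94/3 (s = (⅓)*94 = 94/3 ≈ 31.333)
-18*U(2) + s = -18*2 + 94/3 = -36 + 94/3 = -14/3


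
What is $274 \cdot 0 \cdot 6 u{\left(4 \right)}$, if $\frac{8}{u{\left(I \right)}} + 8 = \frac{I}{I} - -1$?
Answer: $0$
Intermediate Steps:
$u{\left(I \right)} = - \frac{4}{3}$ ($u{\left(I \right)} = \frac{8}{-8 + \left(\frac{I}{I} - -1\right)} = \frac{8}{-8 + \left(1 + 1\right)} = \frac{8}{-8 + 2} = \frac{8}{-6} = 8 \left(- \frac{1}{6}\right) = - \frac{4}{3}$)
$274 \cdot 0 \cdot 6 u{\left(4 \right)} = 274 \cdot 0 \cdot 6 \left(- \frac{4}{3}\right) = 274 \cdot 0 \left(-8\right) = 274 \cdot 0 = 0$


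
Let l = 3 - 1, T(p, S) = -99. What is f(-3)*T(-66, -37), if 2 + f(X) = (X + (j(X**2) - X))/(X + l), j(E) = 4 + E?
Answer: 1485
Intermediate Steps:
l = 2
f(X) = -2 + (4 + X**2)/(2 + X) (f(X) = -2 + (X + ((4 + X**2) - X))/(X + 2) = -2 + (X + (4 + X**2 - X))/(2 + X) = -2 + (4 + X**2)/(2 + X))
f(-3)*T(-66, -37) = -3*(-2 - 3)/(2 - 3)*(-99) = -3*(-5)/(-1)*(-99) = -3*(-1)*(-5)*(-99) = -15*(-99) = 1485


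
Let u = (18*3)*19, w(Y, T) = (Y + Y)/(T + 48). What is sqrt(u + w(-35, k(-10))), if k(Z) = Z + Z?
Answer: sqrt(4094)/2 ≈ 31.992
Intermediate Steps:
k(Z) = 2*Z
w(Y, T) = 2*Y/(48 + T) (w(Y, T) = (2*Y)/(48 + T) = 2*Y/(48 + T))
u = 1026 (u = 54*19 = 1026)
sqrt(u + w(-35, k(-10))) = sqrt(1026 + 2*(-35)/(48 + 2*(-10))) = sqrt(1026 + 2*(-35)/(48 - 20)) = sqrt(1026 + 2*(-35)/28) = sqrt(1026 + 2*(-35)*(1/28)) = sqrt(1026 - 5/2) = sqrt(2047/2) = sqrt(4094)/2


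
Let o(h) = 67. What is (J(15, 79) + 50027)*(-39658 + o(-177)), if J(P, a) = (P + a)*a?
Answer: -2274621723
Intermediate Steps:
J(P, a) = a*(P + a)
(J(15, 79) + 50027)*(-39658 + o(-177)) = (79*(15 + 79) + 50027)*(-39658 + 67) = (79*94 + 50027)*(-39591) = (7426 + 50027)*(-39591) = 57453*(-39591) = -2274621723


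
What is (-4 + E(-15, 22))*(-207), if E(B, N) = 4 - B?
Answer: -3105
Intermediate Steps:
(-4 + E(-15, 22))*(-207) = (-4 + (4 - 1*(-15)))*(-207) = (-4 + (4 + 15))*(-207) = (-4 + 19)*(-207) = 15*(-207) = -3105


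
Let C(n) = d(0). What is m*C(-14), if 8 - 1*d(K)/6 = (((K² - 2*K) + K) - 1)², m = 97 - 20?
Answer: 3234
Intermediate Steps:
m = 77
d(K) = 48 - 6*(-1 + K² - K)² (d(K) = 48 - 6*(((K² - 2*K) + K) - 1)² = 48 - 6*((K² - K) - 1)² = 48 - 6*(-1 + K² - K)²)
C(n) = 42 (C(n) = 48 - 6*(1 + 0 - 1*0²)² = 48 - 6*(1 + 0 - 1*0)² = 48 - 6*(1 + 0 + 0)² = 48 - 6*1² = 48 - 6*1 = 48 - 6 = 42)
m*C(-14) = 77*42 = 3234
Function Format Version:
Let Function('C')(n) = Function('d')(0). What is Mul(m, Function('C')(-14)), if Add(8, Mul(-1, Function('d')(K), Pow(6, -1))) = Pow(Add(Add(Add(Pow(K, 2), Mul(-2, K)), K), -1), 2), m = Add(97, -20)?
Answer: 3234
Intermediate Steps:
m = 77
Function('d')(K) = Add(48, Mul(-6, Pow(Add(-1, Pow(K, 2), Mul(-1, K)), 2))) (Function('d')(K) = Add(48, Mul(-6, Pow(Add(Add(Add(Pow(K, 2), Mul(-2, K)), K), -1), 2))) = Add(48, Mul(-6, Pow(Add(Add(Pow(K, 2), Mul(-1, K)), -1), 2))) = Add(48, Mul(-6, Pow(Add(-1, Pow(K, 2), Mul(-1, K)), 2))))
Function('C')(n) = 42 (Function('C')(n) = Add(48, Mul(-6, Pow(Add(1, 0, Mul(-1, Pow(0, 2))), 2))) = Add(48, Mul(-6, Pow(Add(1, 0, Mul(-1, 0)), 2))) = Add(48, Mul(-6, Pow(Add(1, 0, 0), 2))) = Add(48, Mul(-6, Pow(1, 2))) = Add(48, Mul(-6, 1)) = Add(48, -6) = 42)
Mul(m, Function('C')(-14)) = Mul(77, 42) = 3234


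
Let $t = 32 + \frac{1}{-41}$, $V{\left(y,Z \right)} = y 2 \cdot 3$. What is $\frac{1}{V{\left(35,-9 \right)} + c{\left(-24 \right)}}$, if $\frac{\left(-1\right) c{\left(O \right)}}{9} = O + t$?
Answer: $\frac{41}{5667} \approx 0.0072349$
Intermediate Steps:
$V{\left(y,Z \right)} = 6 y$ ($V{\left(y,Z \right)} = 2 y 3 = 6 y$)
$t = \frac{1311}{41}$ ($t = 32 - \frac{1}{41} = \frac{1311}{41} \approx 31.976$)
$c{\left(O \right)} = - \frac{11799}{41} - 9 O$ ($c{\left(O \right)} = - 9 \left(O + \frac{1311}{41}\right) = - 9 \left(\frac{1311}{41} + O\right) = - \frac{11799}{41} - 9 O$)
$\frac{1}{V{\left(35,-9 \right)} + c{\left(-24 \right)}} = \frac{1}{6 \cdot 35 - \frac{2943}{41}} = \frac{1}{210 + \left(- \frac{11799}{41} + 216\right)} = \frac{1}{210 - \frac{2943}{41}} = \frac{1}{\frac{5667}{41}} = \frac{41}{5667}$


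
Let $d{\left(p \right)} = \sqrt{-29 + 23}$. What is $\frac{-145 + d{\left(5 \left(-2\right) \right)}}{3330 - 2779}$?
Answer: $- \frac{5}{19} + \frac{i \sqrt{6}}{551} \approx -0.26316 + 0.0044455 i$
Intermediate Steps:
$d{\left(p \right)} = i \sqrt{6}$ ($d{\left(p \right)} = \sqrt{-6} = i \sqrt{6}$)
$\frac{-145 + d{\left(5 \left(-2\right) \right)}}{3330 - 2779} = \frac{-145 + i \sqrt{6}}{3330 - 2779} = \frac{-145 + i \sqrt{6}}{551} = \left(-145 + i \sqrt{6}\right) \frac{1}{551} = - \frac{5}{19} + \frac{i \sqrt{6}}{551}$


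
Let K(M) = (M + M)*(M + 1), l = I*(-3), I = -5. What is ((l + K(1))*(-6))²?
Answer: 12996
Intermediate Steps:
l = 15 (l = -5*(-3) = 15)
K(M) = 2*M*(1 + M) (K(M) = (2*M)*(1 + M) = 2*M*(1 + M))
((l + K(1))*(-6))² = ((15 + 2*1*(1 + 1))*(-6))² = ((15 + 2*1*2)*(-6))² = ((15 + 4)*(-6))² = (19*(-6))² = (-114)² = 12996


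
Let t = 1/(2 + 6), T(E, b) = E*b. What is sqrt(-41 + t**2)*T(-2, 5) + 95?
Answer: 95 - 5*I*sqrt(2623)/4 ≈ 95.0 - 64.019*I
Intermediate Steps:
t = 1/8 ≈ 0.12500
sqrt(-41 + t**2)*T(-2, 5) + 95 = sqrt(-41 + (1/8)**2)*(-2*5) + 95 = sqrt(-41 + 1/64)*(-10) + 95 = sqrt(-2623/64)*(-10) + 95 = (I*sqrt(2623)/8)*(-10) + 95 = -5*I*sqrt(2623)/4 + 95 = 95 - 5*I*sqrt(2623)/4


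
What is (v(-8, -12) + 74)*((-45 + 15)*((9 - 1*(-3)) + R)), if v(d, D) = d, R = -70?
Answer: 114840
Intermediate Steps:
(v(-8, -12) + 74)*((-45 + 15)*((9 - 1*(-3)) + R)) = (-8 + 74)*((-45 + 15)*((9 - 1*(-3)) - 70)) = 66*(-30*((9 + 3) - 70)) = 66*(-30*(12 - 70)) = 66*(-30*(-58)) = 66*1740 = 114840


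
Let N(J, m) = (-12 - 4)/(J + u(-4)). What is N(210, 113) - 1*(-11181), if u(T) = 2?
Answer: 592589/53 ≈ 11181.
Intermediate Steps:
N(J, m) = -16/(2 + J) (N(J, m) = (-12 - 4)/(J + 2) = -16/(2 + J))
N(210, 113) - 1*(-11181) = -16/(2 + 210) - 1*(-11181) = -16/212 + 11181 = -16*1/212 + 11181 = -4/53 + 11181 = 592589/53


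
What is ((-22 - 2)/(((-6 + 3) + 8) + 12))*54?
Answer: -1296/17 ≈ -76.235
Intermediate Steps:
((-22 - 2)/(((-6 + 3) + 8) + 12))*54 = -24/((-3 + 8) + 12)*54 = -24/(5 + 12)*54 = -24/17*54 = -1296/17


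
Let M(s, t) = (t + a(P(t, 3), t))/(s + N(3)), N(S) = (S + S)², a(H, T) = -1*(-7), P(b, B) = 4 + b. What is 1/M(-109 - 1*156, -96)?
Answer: 229/89 ≈ 2.5730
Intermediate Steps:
a(H, T) = 7
N(S) = 4*S² (N(S) = (2*S)² = 4*S²)
M(s, t) = (7 + t)/(36 + s) (M(s, t) = (t + 7)/(s + 4*3²) = (7 + t)/(s + 4*9) = (7 + t)/(s + 36) = (7 + t)/(36 + s))
1/M(-109 - 1*156, -96) = 1/((7 - 96)/(36 + (-109 - 1*156))) = 1/(-89/(36 + (-109 - 156))) = 1/(-89/(36 - 265)) = 1/(-89/(-229)) = 1/(-1/229*(-89)) = 1/(89/229) = 229/89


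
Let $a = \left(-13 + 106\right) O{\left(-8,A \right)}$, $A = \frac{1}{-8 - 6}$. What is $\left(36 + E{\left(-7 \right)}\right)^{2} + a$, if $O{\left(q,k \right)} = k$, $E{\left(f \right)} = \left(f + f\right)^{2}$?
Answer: $\frac{753443}{14} \approx 53817.0$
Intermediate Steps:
$A = - \frac{1}{14}$ ($A = \frac{1}{-14} = - \frac{1}{14} \approx -0.071429$)
$E{\left(f \right)} = 4 f^{2}$ ($E{\left(f \right)} = \left(2 f\right)^{2} = 4 f^{2}$)
$a = - \frac{93}{14}$ ($a = \left(-13 + 106\right) \left(- \frac{1}{14}\right) = 93 \left(- \frac{1}{14}\right) = - \frac{93}{14} \approx -6.6429$)
$\left(36 + E{\left(-7 \right)}\right)^{2} + a = \left(36 + 4 \left(-7\right)^{2}\right)^{2} - \frac{93}{14} = \left(36 + 4 \cdot 49\right)^{2} - \frac{93}{14} = \left(36 + 196\right)^{2} - \frac{93}{14} = 232^{2} - \frac{93}{14} = 53824 - \frac{93}{14} = \frac{753443}{14}$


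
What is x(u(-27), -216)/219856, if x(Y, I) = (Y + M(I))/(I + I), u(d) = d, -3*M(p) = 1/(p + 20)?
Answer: 15875/55846941696 ≈ 2.8426e-7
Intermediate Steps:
M(p) = -1/(3*(20 + p)) (M(p) = -1/(3*(p + 20)) = -1/(3*(20 + p)))
x(Y, I) = (Y - 1/(60 + 3*I))/(2*I) (x(Y, I) = (Y - 1/(60 + 3*I))/(I + I) = (Y - 1/(60 + 3*I))/((2*I)) = (Y - 1/(60 + 3*I))*(1/(2*I)) = (Y - 1/(60 + 3*I))/(2*I))
x(u(-27), -216)/219856 = ((⅙)*(-1 + 3*(-27)*(20 - 216))/(-216*(20 - 216)))/219856 = ((⅙)*(-1/216)*(-1 + 3*(-27)*(-196))/(-196))*(1/219856) = ((⅙)*(-1/216)*(-1/196)*(-1 + 15876))*(1/219856) = ((⅙)*(-1/216)*(-1/196)*15875)*(1/219856) = (15875/254016)*(1/219856) = 15875/55846941696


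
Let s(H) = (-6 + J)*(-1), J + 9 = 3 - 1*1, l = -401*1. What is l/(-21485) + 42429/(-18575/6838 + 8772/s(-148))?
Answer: 6235275144767/98734253045 ≈ 63.152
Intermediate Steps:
l = -401
J = -7 (J = -9 + (3 - 1*1) = -9 + (3 - 1) = -9 + 2 = -7)
s(H) = 13 (s(H) = (-6 - 7)*(-1) = -13*(-1) = 13)
l/(-21485) + 42429/(-18575/6838 + 8772/s(-148)) = -401/(-21485) + 42429/(-18575/6838 + 8772/13) = -401*(-1/21485) + 42429/(-18575*1/6838 + 8772*(1/13)) = 401/21485 + 42429/(-18575/6838 + 8772/13) = 401/21485 + 42429/(4595497/6838) = 401/21485 + 42429*(6838/4595497) = 401/21485 + 290129502/4595497 = 6235275144767/98734253045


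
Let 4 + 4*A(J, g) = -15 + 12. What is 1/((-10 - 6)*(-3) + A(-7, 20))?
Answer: 4/185 ≈ 0.021622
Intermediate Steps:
A(J, g) = -7/4 (A(J, g) = -1 + (-15 + 12)/4 = -1 + (¼)*(-3) = -1 - ¾ = -7/4)
1/((-10 - 6)*(-3) + A(-7, 20)) = 1/((-10 - 6)*(-3) - 7/4) = 1/(-16*(-3) - 7/4) = 1/(48 - 7/4) = 1/(185/4) = 4/185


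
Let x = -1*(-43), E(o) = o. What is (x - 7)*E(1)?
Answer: 36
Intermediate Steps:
x = 43
(x - 7)*E(1) = (43 - 7)*1 = 36*1 = 36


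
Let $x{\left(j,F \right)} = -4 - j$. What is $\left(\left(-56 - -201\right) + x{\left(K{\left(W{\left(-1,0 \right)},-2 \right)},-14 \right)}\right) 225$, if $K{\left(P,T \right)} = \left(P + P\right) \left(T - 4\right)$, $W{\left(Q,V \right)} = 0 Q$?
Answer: $31725$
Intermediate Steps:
$W{\left(Q,V \right)} = 0$
$K{\left(P,T \right)} = 2 P \left(-4 + T\right)$
$\left(\left(-56 - -201\right) + x{\left(K{\left(W{\left(-1,0 \right)},-2 \right)},-14 \right)}\right) 225 = \left(\left(-56 - -201\right) - \left(4 + 2 \cdot 0 \left(-4 - 2\right)\right)\right) 225 = \left(\left(-56 + 201\right) - \left(4 + 2 \cdot 0 \left(-6\right)\right)\right) 225 = \left(145 - 4\right) 225 = 141 \cdot 225 = 31725$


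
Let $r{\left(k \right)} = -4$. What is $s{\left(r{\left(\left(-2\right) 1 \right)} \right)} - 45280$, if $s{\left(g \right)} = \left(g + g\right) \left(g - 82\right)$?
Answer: $-44592$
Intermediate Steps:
$s{\left(g \right)} = 2 g \left(-82 + g\right)$
$s{\left(r{\left(\left(-2\right) 1 \right)} \right)} - 45280 = 2 \left(-4\right) \left(-82 - 4\right) - 45280 = 2 \left(-4\right) \left(-86\right) - 45280 = 688 - 45280 = -44592$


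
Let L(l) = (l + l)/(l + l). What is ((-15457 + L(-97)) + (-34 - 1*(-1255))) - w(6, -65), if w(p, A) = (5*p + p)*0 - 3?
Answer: -14232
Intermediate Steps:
L(l) = 1 (L(l) = (2*l)/((2*l)) = (2*l)*(1/(2*l)) = 1)
w(p, A) = -3 (w(p, A) = (6*p)*0 - 3 = 0 - 3 = -3)
((-15457 + L(-97)) + (-34 - 1*(-1255))) - w(6, -65) = ((-15457 + 1) + (-34 - 1*(-1255))) - 1*(-3) = (-15456 + (-34 + 1255)) + 3 = (-15456 + 1221) + 3 = -14235 + 3 = -14232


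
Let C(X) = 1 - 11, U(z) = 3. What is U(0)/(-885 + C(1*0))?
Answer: -3/895 ≈ -0.0033520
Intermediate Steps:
C(X) = -10
U(0)/(-885 + C(1*0)) = 3/(-885 - 10) = 3/(-895) = 3*(-1/895) = -3/895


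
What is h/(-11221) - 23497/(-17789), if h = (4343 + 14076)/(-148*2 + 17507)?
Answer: 4537521799016/3435494060859 ≈ 1.3208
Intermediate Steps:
h = 18419/17211 (h = 18419/(-296 + 17507) = 18419/17211 ≈ 1.0702)
h/(-11221) - 23497/(-17789) = (18419/17211)/(-11221) - 23497/(-17789) = (18419/17211)*(-1/11221) - 23497*(-1/17789) = -18419/193124631 + 23497/17789 = 4537521799016/3435494060859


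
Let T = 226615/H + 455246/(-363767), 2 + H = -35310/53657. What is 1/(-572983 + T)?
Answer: -51881904608/34150732221945353 ≈ -1.5192e-6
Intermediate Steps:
H = -142624/53657 (H = -2 - 35310/53657 = -142624/53657 ≈ -2.6581)
T = -4423282873939689/51881904608 (T = 226615/(-142624/53657) + 455246/(-363767) = 226615*(-53657/142624) + 455246*(-1/363767) = -12159481055/142624 - 455246/363767 = -4423282873939689/51881904608 ≈ -85257.)
1/(-572983 + T) = 1/(-572983 - 4423282873939689/51881904608) = 1/(-34150732221945353/51881904608) = -51881904608/34150732221945353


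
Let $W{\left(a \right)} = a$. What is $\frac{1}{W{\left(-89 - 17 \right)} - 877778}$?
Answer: $- \frac{1}{877884} \approx -1.1391 \cdot 10^{-6}$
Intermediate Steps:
$\frac{1}{W{\left(-89 - 17 \right)} - 877778} = \frac{1}{\left(-89 - 17\right) - 877778} = \frac{1}{-106 - 877778} = \frac{1}{-877884} = - \frac{1}{877884}$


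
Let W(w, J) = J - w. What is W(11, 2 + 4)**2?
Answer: 25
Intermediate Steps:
W(11, 2 + 4)**2 = ((2 + 4) - 1*11)**2 = (6 - 11)**2 = (-5)**2 = 25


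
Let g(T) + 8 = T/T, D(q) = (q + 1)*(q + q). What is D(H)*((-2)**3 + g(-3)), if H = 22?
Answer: -15180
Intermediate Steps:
D(q) = 2*q*(1 + q) (D(q) = (1 + q)*(2*q) = 2*q*(1 + q))
g(T) = -7 (g(T) = -8 + T/T = -8 + 1 = -7)
D(H)*((-2)**3 + g(-3)) = (2*22*(1 + 22))*((-2)**3 - 7) = (2*22*23)*(-8 - 7) = 1012*(-15) = -15180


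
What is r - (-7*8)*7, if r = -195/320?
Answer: 25049/64 ≈ 391.39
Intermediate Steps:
r = -39/64 (r = -195*1/320 = -39/64 ≈ -0.60938)
r - (-7*8)*7 = -39/64 - (-7*8)*7 = -39/64 - (-56)*7 = -39/64 - 1*(-392) = -39/64 + 392 = 25049/64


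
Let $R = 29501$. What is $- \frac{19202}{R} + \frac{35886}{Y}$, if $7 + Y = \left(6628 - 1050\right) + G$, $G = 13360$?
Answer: $\frac{695159824}{558483431} \approx 1.2447$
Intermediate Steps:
$Y = 18931$ ($Y = -7 + \left(\left(6628 - 1050\right) + 13360\right) = -7 + \left(5578 + 13360\right) = -7 + 18938 = 18931$)
$- \frac{19202}{R} + \frac{35886}{Y} = - \frac{19202}{29501} + \frac{35886}{18931} = \frac{695159824}{558483431}$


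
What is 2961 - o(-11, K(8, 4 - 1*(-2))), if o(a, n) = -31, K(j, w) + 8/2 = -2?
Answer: 2992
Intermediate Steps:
K(j, w) = -6 (K(j, w) = -4 - 2 = -6)
2961 - o(-11, K(8, 4 - 1*(-2))) = 2961 - 1*(-31) = 2961 + 31 = 2992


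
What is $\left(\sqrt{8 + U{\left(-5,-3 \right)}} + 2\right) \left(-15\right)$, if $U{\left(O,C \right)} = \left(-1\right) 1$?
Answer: $-30 - 15 \sqrt{7} \approx -69.686$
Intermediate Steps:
$U{\left(O,C \right)} = -1$
$\left(\sqrt{8 + U{\left(-5,-3 \right)}} + 2\right) \left(-15\right) = \left(\sqrt{8 - 1} + 2\right) \left(-15\right) = \left(\sqrt{7} + 2\right) \left(-15\right) = \left(2 + \sqrt{7}\right) \left(-15\right) = -30 - 15 \sqrt{7}$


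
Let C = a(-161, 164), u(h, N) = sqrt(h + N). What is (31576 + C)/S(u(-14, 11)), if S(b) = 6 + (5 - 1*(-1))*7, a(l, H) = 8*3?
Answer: 1975/3 ≈ 658.33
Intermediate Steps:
a(l, H) = 24
u(h, N) = sqrt(N + h)
S(b) = 48 (S(b) = 6 + (5 + 1)*7 = 6 + 6*7 = 6 + 42 = 48)
C = 24
(31576 + C)/S(u(-14, 11)) = (31576 + 24)/48 = 31600*(1/48) = 1975/3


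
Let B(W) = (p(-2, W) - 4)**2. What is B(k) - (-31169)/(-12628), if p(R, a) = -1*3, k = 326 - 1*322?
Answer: 587603/12628 ≈ 46.532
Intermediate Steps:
k = 4 (k = 326 - 322 = 4)
p(R, a) = -3
B(W) = 49 (B(W) = (-3 - 4)**2 = (-7)**2 = 49)
B(k) - (-31169)/(-12628) = 49 - (-31169)/(-12628) = 49 - (-31169)*(-1)/12628 = 49 - 1*31169/12628 = 49 - 31169/12628 = 587603/12628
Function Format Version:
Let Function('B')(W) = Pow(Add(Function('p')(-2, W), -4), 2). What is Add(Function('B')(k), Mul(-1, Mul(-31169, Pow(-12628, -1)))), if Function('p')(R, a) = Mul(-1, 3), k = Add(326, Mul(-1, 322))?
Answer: Rational(587603, 12628) ≈ 46.532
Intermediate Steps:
k = 4 (k = Add(326, -322) = 4)
Function('p')(R, a) = -3
Function('B')(W) = 49 (Function('B')(W) = Pow(Add(-3, -4), 2) = Pow(-7, 2) = 49)
Add(Function('B')(k), Mul(-1, Mul(-31169, Pow(-12628, -1)))) = Add(49, Mul(-1, Mul(-31169, Pow(-12628, -1)))) = Add(49, Mul(-1, Mul(-31169, Rational(-1, 12628)))) = Add(49, Mul(-1, Rational(31169, 12628))) = Add(49, Rational(-31169, 12628)) = Rational(587603, 12628)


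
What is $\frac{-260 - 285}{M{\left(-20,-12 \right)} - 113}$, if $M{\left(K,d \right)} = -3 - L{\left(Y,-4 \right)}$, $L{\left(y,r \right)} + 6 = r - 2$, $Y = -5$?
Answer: $\frac{545}{104} \approx 5.2404$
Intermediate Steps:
$L{\left(y,r \right)} = -8 + r$ ($L{\left(y,r \right)} = -6 + \left(r - 2\right) = -6 + \left(-2 + r\right) = -8 + r$)
$M{\left(K,d \right)} = 9$ ($M{\left(K,d \right)} = -3 - \left(-8 - 4\right) = -3 - -12 = -3 + 12 = 9$)
$\frac{-260 - 285}{M{\left(-20,-12 \right)} - 113} = \frac{-260 - 285}{9 - 113} = - \frac{545}{-104} = \left(-545\right) \left(- \frac{1}{104}\right) = \frac{545}{104}$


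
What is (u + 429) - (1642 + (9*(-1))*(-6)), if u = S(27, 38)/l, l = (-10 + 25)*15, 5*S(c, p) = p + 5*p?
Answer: -475049/375 ≈ -1266.8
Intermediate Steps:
S(c, p) = 6*p/5 (S(c, p) = (p + 5*p)/5 = (6*p)/5 = 6*p/5)
l = 225 (l = 15*15 = 225)
u = 76/375 (u = ((6/5)*38)/225 = (228/5)*(1/225) = 76/375 ≈ 0.20267)
(u + 429) - (1642 + (9*(-1))*(-6)) = (76/375 + 429) - (1642 + (9*(-1))*(-6)) = 160951/375 - (1642 - 9*(-6)) = 160951/375 - (1642 + 54) = 160951/375 - 1*1696 = 160951/375 - 1696 = -475049/375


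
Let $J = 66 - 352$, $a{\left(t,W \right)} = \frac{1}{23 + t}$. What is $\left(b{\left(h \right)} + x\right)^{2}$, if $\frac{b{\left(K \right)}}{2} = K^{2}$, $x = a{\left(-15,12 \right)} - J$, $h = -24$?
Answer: $\frac{132365025}{64} \approx 2.0682 \cdot 10^{6}$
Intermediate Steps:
$J = -286$ ($J = 66 - 352 = -286$)
$x = \frac{2289}{8}$ ($x = \frac{1}{23 - 15} - -286 = \frac{1}{8} + 286 = \frac{2289}{8} \approx 286.13$)
$b{\left(K \right)} = 2 K^{2}$
$\left(b{\left(h \right)} + x\right)^{2} = \left(2 \left(-24\right)^{2} + \frac{2289}{8}\right)^{2} = \left(2 \cdot 576 + \frac{2289}{8}\right)^{2} = \left(1152 + \frac{2289}{8}\right)^{2} = \left(\frac{11505}{8}\right)^{2} = \frac{132365025}{64}$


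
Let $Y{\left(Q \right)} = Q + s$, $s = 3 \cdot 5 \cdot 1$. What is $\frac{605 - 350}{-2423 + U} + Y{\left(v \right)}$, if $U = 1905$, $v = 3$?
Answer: $\frac{9069}{518} \approx 17.508$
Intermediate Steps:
$s = 15$ ($s = 15 \cdot 1 = 15$)
$Y{\left(Q \right)} = 15 + Q$ ($Y{\left(Q \right)} = Q + 15 = 15 + Q$)
$\frac{605 - 350}{-2423 + U} + Y{\left(v \right)} = \frac{605 - 350}{-2423 + 1905} + \left(15 + 3\right) = \frac{255}{-518} + 18 = 255 \left(- \frac{1}{518}\right) + 18 = - \frac{255}{518} + 18 = \frac{9069}{518}$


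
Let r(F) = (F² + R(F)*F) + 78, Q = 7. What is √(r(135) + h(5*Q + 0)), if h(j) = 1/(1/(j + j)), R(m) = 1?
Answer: 2*√4627 ≈ 136.04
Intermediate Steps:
r(F) = 78 + F + F² (r(F) = (F² + 1*F) + 78 = (F² + F) + 78 = (F + F²) + 78 = 78 + F + F²)
h(j) = 2*j (h(j) = 1/(1/(2*j)) = 2*j)
√(r(135) + h(5*Q + 0)) = √((78 + 135 + 135²) + 2*(5*7 + 0)) = √((78 + 135 + 18225) + 2*(35 + 0)) = √(18438 + 2*35) = √(18438 + 70) = √18508 = 2*√4627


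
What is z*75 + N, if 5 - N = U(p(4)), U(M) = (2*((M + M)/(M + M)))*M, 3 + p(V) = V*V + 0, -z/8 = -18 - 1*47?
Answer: 38979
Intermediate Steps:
z = 520 (z = -8*(-18 - 1*47) = -8*(-18 - 47) = -8*(-65) = 520)
p(V) = -3 + V² (p(V) = -3 + (V*V + 0) = -3 + (V² + 0) = -3 + V²)
U(M) = 2*M (U(M) = (2*((2*M)/((2*M))))*M = (2*((2*M)*(1/(2*M))))*M = (2*1)*M = 2*M)
N = -21 (N = 5 - 2*(-3 + 4²) = 5 - 2*(-3 + 16) = 5 - 2*13 = 5 - 1*26 = 5 - 26 = -21)
z*75 + N = 520*75 - 21 = 39000 - 21 = 38979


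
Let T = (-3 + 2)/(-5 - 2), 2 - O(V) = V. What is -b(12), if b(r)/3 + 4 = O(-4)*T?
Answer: 66/7 ≈ 9.4286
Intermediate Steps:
O(V) = 2 - V
T = 1/7 (T = -1/(-7) = -1*(-1/7) = 1/7 ≈ 0.14286)
b(r) = -66/7 (b(r) = -12 + 3*((2 - 1*(-4))*(1/7)) = -12 + 3*((2 + 4)*(1/7)) = -12 + 3*(6*(1/7)) = -12 + 3*(6/7) = -12 + 18/7 = -66/7)
-b(12) = -1*(-66/7) = 66/7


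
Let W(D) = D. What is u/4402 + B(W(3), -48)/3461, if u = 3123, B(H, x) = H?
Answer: 10821909/15235322 ≈ 0.71032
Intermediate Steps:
u/4402 + B(W(3), -48)/3461 = 3123/4402 + 3/3461 = 10821909/15235322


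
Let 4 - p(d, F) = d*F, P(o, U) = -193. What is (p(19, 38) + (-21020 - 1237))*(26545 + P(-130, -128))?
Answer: -605437200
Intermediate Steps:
p(d, F) = 4 - F*d (p(d, F) = 4 - d*F = 4 - F*d)
(p(19, 38) + (-21020 - 1237))*(26545 + P(-130, -128)) = ((4 - 1*38*19) + (-21020 - 1237))*(26545 - 193) = ((4 - 722) - 22257)*26352 = (-718 - 22257)*26352 = -22975*26352 = -605437200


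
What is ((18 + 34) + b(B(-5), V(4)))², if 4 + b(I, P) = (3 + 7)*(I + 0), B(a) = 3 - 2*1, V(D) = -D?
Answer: 3364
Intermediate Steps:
B(a) = 1 (B(a) = 3 - 2 = 1)
b(I, P) = -4 + 10*I (b(I, P) = -4 + (3 + 7)*(I + 0) = -4 + 10*I)
((18 + 34) + b(B(-5), V(4)))² = ((18 + 34) + (-4 + 10*1))² = (52 + (-4 + 10))² = (52 + 6)² = 58² = 3364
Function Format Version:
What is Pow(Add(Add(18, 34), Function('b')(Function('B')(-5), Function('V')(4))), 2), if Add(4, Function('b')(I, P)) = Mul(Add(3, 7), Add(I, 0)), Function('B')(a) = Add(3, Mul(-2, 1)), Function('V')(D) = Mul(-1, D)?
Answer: 3364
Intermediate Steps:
Function('B')(a) = 1 (Function('B')(a) = Add(3, -2) = 1)
Function('b')(I, P) = Add(-4, Mul(10, I)) (Function('b')(I, P) = Add(-4, Mul(Add(3, 7), Add(I, 0))) = Add(-4, Mul(10, I)))
Pow(Add(Add(18, 34), Function('b')(Function('B')(-5), Function('V')(4))), 2) = Pow(Add(Add(18, 34), Add(-4, Mul(10, 1))), 2) = Pow(Add(52, Add(-4, 10)), 2) = Pow(Add(52, 6), 2) = Pow(58, 2) = 3364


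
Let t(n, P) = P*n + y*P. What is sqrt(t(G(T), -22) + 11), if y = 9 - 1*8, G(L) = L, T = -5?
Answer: 3*sqrt(11) ≈ 9.9499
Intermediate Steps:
y = 1 (y = 9 - 8 = 1)
t(n, P) = P + P*n (t(n, P) = P*n + 1*P = P*n + P = P + P*n)
sqrt(t(G(T), -22) + 11) = sqrt(-22*(1 - 5) + 11) = sqrt(-22*(-4) + 11) = sqrt(88 + 11) = sqrt(99) = 3*sqrt(11)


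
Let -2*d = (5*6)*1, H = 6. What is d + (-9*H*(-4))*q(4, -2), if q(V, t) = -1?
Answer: -231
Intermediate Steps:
d = -15 (d = -5*6/2 = -15 ≈ -15.000)
d + (-9*H*(-4))*q(4, -2) = -15 + (-9*6*(-4))*(-1) = -15 + (-3*18*(-4))*(-1) = -15 - 54*(-4)*(-1) = -15 + 216*(-1) = -15 - 216 = -231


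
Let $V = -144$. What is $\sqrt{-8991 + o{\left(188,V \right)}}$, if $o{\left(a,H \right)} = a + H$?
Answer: $i \sqrt{8947} \approx 94.589 i$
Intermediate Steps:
$o{\left(a,H \right)} = H + a$
$\sqrt{-8991 + o{\left(188,V \right)}} = \sqrt{-8991 + \left(-144 + 188\right)} = \sqrt{-8991 + 44} = \sqrt{-8947} = i \sqrt{8947}$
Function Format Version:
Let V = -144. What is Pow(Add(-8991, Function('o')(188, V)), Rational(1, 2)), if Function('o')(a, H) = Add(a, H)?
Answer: Mul(I, Pow(8947, Rational(1, 2))) ≈ Mul(94.589, I)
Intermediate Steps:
Function('o')(a, H) = Add(H, a)
Pow(Add(-8991, Function('o')(188, V)), Rational(1, 2)) = Pow(Add(-8991, Add(-144, 188)), Rational(1, 2)) = Pow(Add(-8991, 44), Rational(1, 2)) = Pow(-8947, Rational(1, 2)) = Mul(I, Pow(8947, Rational(1, 2)))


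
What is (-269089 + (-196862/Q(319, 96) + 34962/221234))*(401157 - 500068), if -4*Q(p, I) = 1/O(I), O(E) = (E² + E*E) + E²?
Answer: -238202714281314342896/110617 ≈ -2.1534e+15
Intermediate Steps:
O(E) = 3*E² (O(E) = (E² + E²) + E² = 2*E² + E² = 3*E²)
Q(p, I) = -1/(12*I²) (Q(p, I) = -1/(3*I²)/4 = -1/(12*I²))
(-269089 + (-196862/Q(319, 96) + 34962/221234))*(401157 - 500068) = (-269089 + (-196862/((-1/12/96²)) + 34962/221234))*(401157 - 500068) = (-269089 + (-196862/((-1/12*1/9216)) + 34962*(1/221234)))*(-98911) = (-269089 + (-196862/(-1/110592) + 17481/110617))*(-98911) = (-269089 + (-196862*(-110592) + 17481/110617))*(-98911) = (-269089 + (21771362304 + 17481/110617))*(-98911) = (-269089 + 2408282783999049/110617)*(-98911) = (2408253018181136/110617)*(-98911) = -238202714281314342896/110617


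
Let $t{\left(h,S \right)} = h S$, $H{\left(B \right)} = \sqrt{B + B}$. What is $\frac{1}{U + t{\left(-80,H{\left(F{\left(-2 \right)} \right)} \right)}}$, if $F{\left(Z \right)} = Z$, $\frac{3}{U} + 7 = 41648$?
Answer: $\frac{124923}{44389705753609} + \frac{277435660960 i}{44389705753609} \approx 2.8142 \cdot 10^{-9} + 0.00625 i$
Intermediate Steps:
$U = \frac{3}{41641}$ ($U = \frac{3}{-7 + 41648} = \frac{3}{41641} \approx 7.2044 \cdot 10^{-5}$)
$H{\left(B \right)} = \sqrt{2} \sqrt{B}$ ($H{\left(B \right)} = \sqrt{2 B} = \sqrt{2} \sqrt{B}$)
$t{\left(h,S \right)} = S h$
$\frac{1}{U + t{\left(-80,H{\left(F{\left(-2 \right)} \right)} \right)}} = \frac{1}{\frac{3}{41641} + \sqrt{2} \sqrt{-2} \left(-80\right)} = \frac{1}{\frac{3}{41641} + \sqrt{2} i \sqrt{2} \left(-80\right)} = \frac{1}{\frac{3}{41641} + 2 i \left(-80\right)} = \frac{1}{\frac{3}{41641} - 160 i} = \frac{1733972881 \left(\frac{3}{41641} + 160 i\right)}{44389705753609}$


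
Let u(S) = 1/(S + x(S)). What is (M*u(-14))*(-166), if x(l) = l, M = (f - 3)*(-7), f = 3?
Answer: 0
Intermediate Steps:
M = 0 (M = (3 - 3)*(-7) = 0*(-7) = 0)
u(S) = 1/(2*S) (u(S) = 1/(S + S) = 1/(2*S))
(M*u(-14))*(-166) = (0*((½)/(-14)))*(-166) = (0*((½)*(-1/14)))*(-166) = (0*(-1/28))*(-166) = 0*(-166) = 0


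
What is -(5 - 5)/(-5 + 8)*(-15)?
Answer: 0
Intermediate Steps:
-(5 - 5)/(-5 + 8)*(-15) = -0/3*(-15) = -1*0*(-15) = 0*(-15) = 0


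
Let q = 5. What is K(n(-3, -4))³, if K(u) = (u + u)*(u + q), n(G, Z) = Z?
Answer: -512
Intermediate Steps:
K(u) = 2*u*(5 + u) (K(u) = (u + u)*(u + 5) = (2*u)*(5 + u) = 2*u*(5 + u))
K(n(-3, -4))³ = (2*(-4)*(5 - 4))³ = (2*(-4)*1)³ = (-8)³ = -512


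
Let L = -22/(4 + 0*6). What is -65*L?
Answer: 715/2 ≈ 357.50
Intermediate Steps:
L = -11/2 (L = -22/(4 + 0) = -22/4 = -22*¼ = -11/2 ≈ -5.5000)
-65*L = -65*(-11/2) = 715/2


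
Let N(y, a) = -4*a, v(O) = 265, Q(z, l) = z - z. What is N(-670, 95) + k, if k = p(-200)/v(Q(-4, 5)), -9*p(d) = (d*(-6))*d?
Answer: -44420/159 ≈ -279.37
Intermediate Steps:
Q(z, l) = 0
p(d) = 2*d²/3 (p(d) = -d*(-6)*d/9 = -(-6*d)*d/9 = -(-2)*d²/3 = 2*d²/3)
k = 16000/159 (k = ((⅔)*(-200)²)/265 = ((⅔)*40000)*(1/265) = (80000/3)*(1/265) = 16000/159 ≈ 100.63)
N(-670, 95) + k = -4*95 + 16000/159 = -380 + 16000/159 = -44420/159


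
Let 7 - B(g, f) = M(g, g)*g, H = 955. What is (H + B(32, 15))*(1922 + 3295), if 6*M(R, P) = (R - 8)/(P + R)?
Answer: 5008320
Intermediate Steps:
M(R, P) = (-8 + R)/(6*(P + R)) (M(R, P) = ((R - 8)/(P + R))/6 = ((-8 + R)/(P + R))/6 = (-8 + R)/(6*(P + R)))
B(g, f) = 23/3 - g/12 (B(g, f) = 7 - (-8 + g)/(6*(g + g))*g = 7 - (-8 + g)/(6*((2*g)))*g = 7 - (1/(2*g))*(-8 + g)/6*g = 7 - (-8 + g)/(12*g)*g = 7 - (-⅔ + g/12) = 7 + (⅔ - g/12) = 23/3 - g/12)
(H + B(32, 15))*(1922 + 3295) = (955 + (23/3 - 1/12*32))*(1922 + 3295) = (955 + (23/3 - 8/3))*5217 = (955 + 5)*5217 = 960*5217 = 5008320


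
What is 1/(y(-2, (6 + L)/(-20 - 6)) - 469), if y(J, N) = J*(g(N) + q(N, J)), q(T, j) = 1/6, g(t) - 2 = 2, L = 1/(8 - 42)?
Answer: -3/1432 ≈ -0.0020950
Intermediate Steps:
L = -1/34 (L = 1/(-34) = -1/34 ≈ -0.029412)
g(t) = 4 (g(t) = 2 + 2 = 4)
q(T, j) = 1/6
y(J, N) = 25*J/6 (y(J, N) = J*(4 + 1/6) = J*(25/6) = 25*J/6)
1/(y(-2, (6 + L)/(-20 - 6)) - 469) = 1/((25/6)*(-2) - 469) = 1/(-25/3 - 469) = 1/(-1432/3) = -3/1432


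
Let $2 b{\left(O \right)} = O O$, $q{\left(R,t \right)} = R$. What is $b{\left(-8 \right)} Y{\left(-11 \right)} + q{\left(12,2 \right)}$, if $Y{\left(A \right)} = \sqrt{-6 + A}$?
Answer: $12 + 32 i \sqrt{17} \approx 12.0 + 131.94 i$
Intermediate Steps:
$b{\left(O \right)} = \frac{O^{2}}{2}$ ($b{\left(O \right)} = \frac{O O}{2} = \frac{O^{2}}{2}$)
$b{\left(-8 \right)} Y{\left(-11 \right)} + q{\left(12,2 \right)} = \frac{\left(-8\right)^{2}}{2} \sqrt{-6 - 11} + 12 = \frac{1}{2} \cdot 64 \sqrt{-17} + 12 = 32 i \sqrt{17} + 12 = 12 + 32 i \sqrt{17}$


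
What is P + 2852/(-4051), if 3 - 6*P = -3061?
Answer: 6197576/12153 ≈ 509.96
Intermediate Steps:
P = 1532/3 (P = ½ - ⅙*(-3061) = ½ + 3061/6 = 1532/3 ≈ 510.67)
P + 2852/(-4051) = 1532/3 + 2852/(-4051) = 1532/3 + 2852*(-1/4051) = 1532/3 - 2852/4051 = 6197576/12153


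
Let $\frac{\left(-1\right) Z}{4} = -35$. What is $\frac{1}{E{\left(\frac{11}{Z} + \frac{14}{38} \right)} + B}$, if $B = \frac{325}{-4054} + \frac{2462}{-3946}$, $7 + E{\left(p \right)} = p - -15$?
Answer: $\frac{10638060860}{82369460429} \approx 0.12915$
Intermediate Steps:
$Z = 140$ ($Z = \left(-4\right) \left(-35\right) = 140$)
$E{\left(p \right)} = 8 + p$ ($E{\left(p \right)} = -7 + \left(p - -15\right) = -7 + \left(p + 15\right) = -7 + \left(15 + p\right) = 8 + p$)
$B = - \frac{5631699}{7998542}$ ($B = 325 \left(- \frac{1}{4054}\right) + 2462 \left(- \frac{1}{3946}\right) = - \frac{325}{4054} - \frac{1231}{1973} = - \frac{5631699}{7998542} \approx -0.70409$)
$\frac{1}{E{\left(\frac{11}{Z} + \frac{14}{38} \right)} + B} = \frac{1}{\left(8 + \left(\frac{11}{140} + \frac{14}{38}\right)\right) - \frac{5631699}{7998542}} = \frac{1}{\left(8 + \left(11 \cdot \frac{1}{140} + 14 \cdot \frac{1}{38}\right)\right) - \frac{5631699}{7998542}} = \frac{1}{\left(8 + \left(\frac{11}{140} + \frac{7}{19}\right)\right) - \frac{5631699}{7998542}} = \frac{1}{\left(8 + \frac{1189}{2660}\right) - \frac{5631699}{7998542}} = \frac{1}{\frac{22469}{2660} - \frac{5631699}{7998542}} = \frac{1}{\frac{82369460429}{10638060860}} = \frac{10638060860}{82369460429}$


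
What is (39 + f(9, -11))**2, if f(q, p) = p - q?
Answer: 361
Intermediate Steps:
(39 + f(9, -11))**2 = (39 + (-11 - 1*9))**2 = (39 + (-11 - 9))**2 = (39 - 20)**2 = 19**2 = 361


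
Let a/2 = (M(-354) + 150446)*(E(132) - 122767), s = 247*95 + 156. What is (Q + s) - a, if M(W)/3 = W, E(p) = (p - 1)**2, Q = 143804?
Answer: 31551860833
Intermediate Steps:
E(p) = (-1 + p)**2
s = 23621 (s = 23465 + 156 = 23621)
M(W) = 3*W
a = -31551693408 (a = 2*((3*(-354) + 150446)*((-1 + 132)**2 - 122767)) = 2*((-1062 + 150446)*(131**2 - 122767)) = 2*(149384*(17161 - 122767)) = 2*(149384*(-105606)) = 2*(-15775846704) = -31551693408)
(Q + s) - a = (143804 + 23621) - 1*(-31551693408) = 167425 + 31551693408 = 31551860833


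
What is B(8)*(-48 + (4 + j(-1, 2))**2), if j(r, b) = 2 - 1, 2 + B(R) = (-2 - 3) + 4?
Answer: 69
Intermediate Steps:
B(R) = -3 (B(R) = -2 + ((-2 - 3) + 4) = -2 + (-5 + 4) = -2 - 1 = -3)
j(r, b) = 1
B(8)*(-48 + (4 + j(-1, 2))**2) = -3*(-48 + (4 + 1)**2) = -3*(-48 + 5**2) = -3*(-48 + 25) = -3*(-23) = 69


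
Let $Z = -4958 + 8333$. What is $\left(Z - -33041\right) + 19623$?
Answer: $56039$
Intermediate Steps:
$Z = 3375$
$\left(Z - -33041\right) + 19623 = \left(3375 - -33041\right) + 19623 = \left(3375 + 33041\right) + 19623 = 36416 + 19623 = 56039$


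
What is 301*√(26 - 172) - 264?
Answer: -264 + 301*I*√146 ≈ -264.0 + 3637.0*I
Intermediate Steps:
301*√(26 - 172) - 264 = 301*√(-146) - 264 = 301*(I*√146) - 264 = 301*I*√146 - 264 = -264 + 301*I*√146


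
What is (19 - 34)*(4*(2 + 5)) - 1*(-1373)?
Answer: 953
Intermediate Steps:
(19 - 34)*(4*(2 + 5)) - 1*(-1373) = -60*7 + 1373 = -15*28 + 1373 = -420 + 1373 = 953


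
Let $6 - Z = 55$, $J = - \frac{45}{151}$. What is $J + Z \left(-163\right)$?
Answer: $\frac{1205992}{151} \approx 7986.7$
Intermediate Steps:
$J = - \frac{45}{151}$ ($J = \left(-45\right) \frac{1}{151} = - \frac{45}{151} \approx -0.29801$)
$Z = -49$ ($Z = 6 - 55 = -49$)
$J + Z \left(-163\right) = - \frac{45}{151} - -7987 = - \frac{45}{151} + 7987 = \frac{1205992}{151}$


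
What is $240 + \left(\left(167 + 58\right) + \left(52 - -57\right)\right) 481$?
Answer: $160894$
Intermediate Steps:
$240 + \left(\left(167 + 58\right) + \left(52 - -57\right)\right) 481 = 240 + \left(225 + \left(52 + 57\right)\right) 481 = 240 + \left(225 + 109\right) 481 = 240 + 334 \cdot 481 = 240 + 160654 = 160894$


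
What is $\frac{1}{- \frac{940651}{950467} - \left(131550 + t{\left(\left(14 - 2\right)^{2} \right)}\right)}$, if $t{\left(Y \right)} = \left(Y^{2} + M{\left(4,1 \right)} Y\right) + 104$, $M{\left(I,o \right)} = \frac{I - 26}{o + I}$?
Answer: $- \frac{4752335}{721201954449} \approx -6.5895 \cdot 10^{-6}$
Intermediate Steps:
$M{\left(I,o \right)} = \frac{-26 + I}{I + o}$
$t{\left(Y \right)} = 104 + Y^{2} - \frac{22 Y}{5}$ ($t{\left(Y \right)} = \left(Y^{2} + \frac{-26 + 4}{4 + 1} Y\right) + 104 = \left(Y^{2} + \frac{1}{5} \left(-22\right) Y\right) + 104 = \left(Y^{2} - \frac{22 Y}{5}\right) + 104 = 104 + Y^{2} - \frac{22 Y}{5}$)
$\frac{1}{- \frac{940651}{950467} - \left(131550 + t{\left(\left(14 - 2\right)^{2} \right)}\right)} = \frac{1}{- \frac{940651}{950467} - \left(131654 + \left(\left(14 - 2\right)^{2}\right)^{2} - \frac{22 \left(14 - 2\right)^{2}}{5}\right)} = \frac{1}{\left(-940651\right) \frac{1}{950467} - \left(131654 - \frac{3168}{5} + \left(12^{2}\right)^{2}\right)} = \frac{1}{- \frac{940651}{950467} - \left(152390 - \frac{3168}{5}\right)} = \frac{1}{- \frac{940651}{950467} - \frac{758782}{5}} = \frac{1}{- \frac{721201954449}{4752335}} = - \frac{4752335}{721201954449}$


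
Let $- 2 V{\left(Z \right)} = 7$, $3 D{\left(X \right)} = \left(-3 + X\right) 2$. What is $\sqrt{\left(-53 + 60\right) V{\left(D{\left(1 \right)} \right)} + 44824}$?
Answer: $\frac{\sqrt{179198}}{2} \approx 211.66$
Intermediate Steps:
$D{\left(X \right)} = -2 + \frac{2 X}{3}$ ($D{\left(X \right)} = \frac{\left(-3 + X\right) 2}{3} = \frac{-6 + 2 X}{3} = -2 + \frac{2 X}{3}$)
$V{\left(Z \right)} = - \frac{7}{2}$ ($V{\left(Z \right)} = \left(- \frac{1}{2}\right) 7 = - \frac{7}{2}$)
$\sqrt{\left(-53 + 60\right) V{\left(D{\left(1 \right)} \right)} + 44824} = \sqrt{\left(-53 + 60\right) \left(- \frac{7}{2}\right) + 44824} = \sqrt{7 \left(- \frac{7}{2}\right) + 44824} = \sqrt{- \frac{49}{2} + 44824} = \sqrt{\frac{89599}{2}} = \frac{\sqrt{179198}}{2}$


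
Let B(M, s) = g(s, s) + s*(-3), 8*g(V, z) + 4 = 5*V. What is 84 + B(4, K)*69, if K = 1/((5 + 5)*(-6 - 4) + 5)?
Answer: 2049/40 ≈ 51.225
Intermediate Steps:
g(V, z) = -½ + 5*V/8 (g(V, z) = -½ + (5*V)/8 = -½ + 5*V/8)
K = -1/95 (K = 1/(10*(-10) + 5) = 1/(-100 + 5) = 1/(-95) = -1/95 ≈ -0.010526)
B(M, s) = -½ - 19*s/8 (B(M, s) = (-½ + 5*s/8) + s*(-3) = (-½ + 5*s/8) - 3*s = -½ - 19*s/8)
84 + B(4, K)*69 = 84 + (-½ - 19/8*(-1/95))*69 = 84 + (-½ + 1/40)*69 = 84 - 19/40*69 = 84 - 1311/40 = 2049/40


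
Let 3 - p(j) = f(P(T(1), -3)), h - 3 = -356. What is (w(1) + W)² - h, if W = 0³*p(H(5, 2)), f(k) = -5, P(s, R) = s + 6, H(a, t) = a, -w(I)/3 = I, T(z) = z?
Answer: 362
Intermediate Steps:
w(I) = -3*I
h = -353 (h = 3 - 356 = -353)
P(s, R) = 6 + s
p(j) = 8 (p(j) = 3 - 1*(-5) = 3 + 5 = 8)
W = 0 (W = 0³*8 = 0*8 = 0)
(w(1) + W)² - h = (-3*1 + 0)² - 1*(-353) = (-3 + 0)² + 353 = (-3)² + 353 = 9 + 353 = 362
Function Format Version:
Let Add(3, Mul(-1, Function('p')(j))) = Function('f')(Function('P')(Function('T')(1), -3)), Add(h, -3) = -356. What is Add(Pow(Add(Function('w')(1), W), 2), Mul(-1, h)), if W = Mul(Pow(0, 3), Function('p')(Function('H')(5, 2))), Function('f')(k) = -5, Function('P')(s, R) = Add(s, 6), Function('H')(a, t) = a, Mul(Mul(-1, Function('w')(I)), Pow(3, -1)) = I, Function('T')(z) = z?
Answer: 362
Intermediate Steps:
Function('w')(I) = Mul(-3, I)
h = -353 (h = Add(3, -356) = -353)
Function('P')(s, R) = Add(6, s)
Function('p')(j) = 8 (Function('p')(j) = Add(3, Mul(-1, -5)) = Add(3, 5) = 8)
W = 0 (W = Mul(Pow(0, 3), 8) = Mul(0, 8) = 0)
Add(Pow(Add(Function('w')(1), W), 2), Mul(-1, h)) = Add(Pow(Add(Mul(-3, 1), 0), 2), Mul(-1, -353)) = Add(Pow(Add(-3, 0), 2), 353) = Add(Pow(-3, 2), 353) = Add(9, 353) = 362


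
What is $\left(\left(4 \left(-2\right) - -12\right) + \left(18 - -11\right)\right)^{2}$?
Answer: $1089$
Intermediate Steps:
$\left(\left(4 \left(-2\right) - -12\right) + \left(18 - -11\right)\right)^{2} = \left(\left(-8 + 12\right) + \left(18 + 11\right)\right)^{2} = \left(4 + 29\right)^{2} = 33^{2} = 1089$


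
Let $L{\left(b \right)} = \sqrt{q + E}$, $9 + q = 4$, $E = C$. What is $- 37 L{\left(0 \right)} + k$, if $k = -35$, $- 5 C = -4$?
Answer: $-35 - \frac{37 i \sqrt{105}}{5} \approx -35.0 - 75.827 i$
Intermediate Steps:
$C = \frac{4}{5}$ ($C = \left(- \frac{1}{5}\right) \left(-4\right) = \frac{4}{5} \approx 0.8$)
$E = \frac{4}{5} \approx 0.8$
$q = -5$ ($q = -9 + 4 = -5$)
$L{\left(b \right)} = \frac{i \sqrt{105}}{5}$ ($L{\left(b \right)} = \sqrt{-5 + \frac{4}{5}} = \sqrt{- \frac{21}{5}} = \frac{i \sqrt{105}}{5}$)
$- 37 L{\left(0 \right)} + k = - 37 \frac{i \sqrt{105}}{5} - 35 = - \frac{37 i \sqrt{105}}{5} - 35 = -35 - \frac{37 i \sqrt{105}}{5}$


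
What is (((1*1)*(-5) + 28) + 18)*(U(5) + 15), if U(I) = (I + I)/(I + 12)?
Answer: 10865/17 ≈ 639.12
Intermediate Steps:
U(I) = 2*I/(12 + I) (U(I) = (2*I)/(12 + I) = 2*I/(12 + I))
(((1*1)*(-5) + 28) + 18)*(U(5) + 15) = (((1*1)*(-5) + 28) + 18)*(2*5/(12 + 5) + 15) = ((1*(-5) + 28) + 18)*(2*5/17 + 15) = ((-5 + 28) + 18)*(2*5*(1/17) + 15) = (23 + 18)*(10/17 + 15) = 41*(265/17) = 10865/17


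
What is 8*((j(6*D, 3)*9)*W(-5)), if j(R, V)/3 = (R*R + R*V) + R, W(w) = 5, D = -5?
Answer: 842400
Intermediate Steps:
j(R, V) = 3*R + 3*R² + 3*R*V (j(R, V) = 3*((R*R + R*V) + R) = 3*((R² + R*V) + R) = 3*(R + R² + R*V) = 3*R + 3*R² + 3*R*V)
8*((j(6*D, 3)*9)*W(-5)) = 8*(((3*(6*(-5))*(1 + 6*(-5) + 3))*9)*5) = 8*(((3*(-30)*(1 - 30 + 3))*9)*5) = 8*(((3*(-30)*(-26))*9)*5) = 8*((2340*9)*5) = 8*(21060*5) = 8*105300 = 842400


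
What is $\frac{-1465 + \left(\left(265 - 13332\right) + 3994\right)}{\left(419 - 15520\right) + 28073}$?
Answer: $- \frac{5269}{6486} \approx -0.81236$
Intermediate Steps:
$\frac{-1465 + \left(\left(265 - 13332\right) + 3994\right)}{\left(419 - 15520\right) + 28073} = \frac{-1465 + \left(-13067 + 3994\right)}{-15101 + 28073} = \frac{-1465 - 9073}{12972} = \left(-10538\right) \frac{1}{12972} = - \frac{5269}{6486}$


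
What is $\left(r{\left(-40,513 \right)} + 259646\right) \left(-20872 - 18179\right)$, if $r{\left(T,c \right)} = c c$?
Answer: $-20416448565$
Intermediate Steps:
$r{\left(T,c \right)} = c^{2}$
$\left(r{\left(-40,513 \right)} + 259646\right) \left(-20872 - 18179\right) = \left(513^{2} + 259646\right) \left(-20872 - 18179\right) = \left(263169 + 259646\right) \left(-39051\right) = 522815 \left(-39051\right) = -20416448565$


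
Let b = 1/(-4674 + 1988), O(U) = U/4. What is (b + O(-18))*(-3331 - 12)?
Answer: 20205092/1343 ≈ 15045.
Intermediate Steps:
O(U) = U/4 (O(U) = U*(1/4) = U/4)
b = -1/2686 (b = 1/(-2686) = -1/2686 ≈ -0.00037230)
(b + O(-18))*(-3331 - 12) = (-1/2686 + (1/4)*(-18))*(-3331 - 12) = (-1/2686 - 9/2)*(-3343) = -6044/1343*(-3343) = 20205092/1343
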